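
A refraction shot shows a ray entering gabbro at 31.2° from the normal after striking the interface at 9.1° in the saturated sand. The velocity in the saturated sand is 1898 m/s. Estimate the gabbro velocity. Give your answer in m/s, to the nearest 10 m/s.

Snell's law: sin 9.1°/V₁ = sin 31.2°/V₂.
V₂ = V₁·sin 31.2°/sin 9.1° = 1898 × 3.2754 = 6216.66 m/s.

6220 m/s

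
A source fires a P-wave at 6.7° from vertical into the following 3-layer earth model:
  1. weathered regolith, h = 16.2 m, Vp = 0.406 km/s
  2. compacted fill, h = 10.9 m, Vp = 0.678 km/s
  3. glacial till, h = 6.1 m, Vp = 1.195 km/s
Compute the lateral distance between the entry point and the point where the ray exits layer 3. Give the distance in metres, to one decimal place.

p = sin θ₁/V₁ = sin 6.7°/0.406 = 2.8737e-01 s/km is conserved through the stack.
Layer 1: θ = 6.70°; offset = 16.2·tan 6.70° = 1.903 m.
Layer 2: sin θ = p·0.678 = 0.1948 → θ = 11.24°; offset = 10.9·tan 11.24° = 2.165 m.
Layer 3: sin θ = p·1.195 = 0.3434 → θ = 20.08°; offset = 6.1·tan 20.08° = 2.230 m.
Total horizontal offset = 6.299 m.

6.3 m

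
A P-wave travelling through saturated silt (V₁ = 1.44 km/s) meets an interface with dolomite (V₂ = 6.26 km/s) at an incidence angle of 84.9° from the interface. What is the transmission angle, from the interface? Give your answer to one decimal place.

67.3°

Angle from the normal: 90° − 84.9° = 5.1°.
Snell's law: sin θ₂ = (V₂/V₁)·sin θ₁ = (6.26/1.44)·sin 5.1° = 0.3864.
θ₂ = sin⁻¹(0.3864) = 22.73° (from vertical).
From the interface: 90° − 22.73° = 67.27°.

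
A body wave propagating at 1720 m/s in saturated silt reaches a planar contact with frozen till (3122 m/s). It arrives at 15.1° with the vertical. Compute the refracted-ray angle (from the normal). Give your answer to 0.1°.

Snell's law: sin θ₂ = (V₂/V₁)·sin θ₁ = (3122/1720)·sin 15.1° = 0.4728.
θ₂ = arcsin 0.4728 = 28.22° from the normal.

28.2°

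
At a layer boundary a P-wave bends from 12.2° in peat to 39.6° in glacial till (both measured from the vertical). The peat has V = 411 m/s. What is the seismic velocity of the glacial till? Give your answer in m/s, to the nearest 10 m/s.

1240 m/s

Snell's law: sin 12.2°/V₁ = sin 39.6°/V₂.
V₂ = V₁·sin 39.6°/sin 12.2° = 411 × 3.0163 = 1239.71 m/s.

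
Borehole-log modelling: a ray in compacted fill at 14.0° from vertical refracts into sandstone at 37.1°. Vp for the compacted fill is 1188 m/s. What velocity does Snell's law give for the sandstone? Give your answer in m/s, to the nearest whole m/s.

2962 m/s

Snell's law: sin 14.0°/V₁ = sin 37.1°/V₂.
V₂ = V₁·sin 37.1°/sin 14.0° = 1188 × 2.4934 = 2962.16 m/s.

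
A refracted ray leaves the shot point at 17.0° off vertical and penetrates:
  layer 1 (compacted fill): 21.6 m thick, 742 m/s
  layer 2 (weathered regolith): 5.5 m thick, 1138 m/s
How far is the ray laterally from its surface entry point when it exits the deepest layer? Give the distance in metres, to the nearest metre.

p = sin θ₁/V₁ = sin 17.0°/742 = 3.9403e-04 s/m is conserved through the stack.
Layer 1: θ = 17.00°; offset = 21.6·tan 17.00° = 6.604 m.
Layer 2: sin θ = p·1138 = 0.4484 → θ = 26.64°; offset = 5.5·tan 26.64° = 2.759 m.
Total horizontal offset = 9.363 m.

9 m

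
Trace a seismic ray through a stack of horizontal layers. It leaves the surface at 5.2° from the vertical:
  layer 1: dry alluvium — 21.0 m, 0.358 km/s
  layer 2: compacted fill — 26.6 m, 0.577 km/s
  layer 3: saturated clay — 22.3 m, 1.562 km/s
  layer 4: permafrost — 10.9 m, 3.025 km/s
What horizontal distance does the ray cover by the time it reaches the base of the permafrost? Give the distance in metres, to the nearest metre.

p = sin θ₁/V₁ = sin 5.2°/0.358 = 2.5316e-01 s/km is conserved through the stack.
Layer 1: θ = 5.20°; offset = 21.0·tan 5.20° = 1.911 m.
Layer 2: sin θ = p·0.577 = 0.1461 → θ = 8.40°; offset = 26.6·tan 8.40° = 3.928 m.
Layer 3: sin θ = p·1.562 = 0.3954 → θ = 23.29°; offset = 22.3·tan 23.29° = 9.601 m.
Layer 4: sin θ = p·3.025 = 0.7658 → θ = 49.98°; offset = 10.9·tan 49.98° = 12.981 m.
Σ offsets = 28.421 m.

28 m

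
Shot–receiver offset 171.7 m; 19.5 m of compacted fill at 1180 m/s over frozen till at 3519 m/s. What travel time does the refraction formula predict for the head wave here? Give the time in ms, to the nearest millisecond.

θ_c = arcsin(V₁/V₂) = arcsin(1180/3519) = 19.59°, cos θ_c = 0.9421.
Intercept time tᵢ = 2h cos θ_c / V₁ = 2·19.5·0.9421/1180 = 0.03114 s.
t = x/V₂ + tᵢ = 171.7/3519 + 0.03114 = 0.07993 s.

80 ms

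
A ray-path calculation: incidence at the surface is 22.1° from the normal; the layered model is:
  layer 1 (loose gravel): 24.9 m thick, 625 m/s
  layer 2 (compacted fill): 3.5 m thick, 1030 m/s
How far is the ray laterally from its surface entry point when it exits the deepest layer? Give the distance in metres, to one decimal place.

Apply Snell's law at each interface; in layer i the horizontal offset is hᵢ·tan θᵢ.
Layer 1: θ = 22.10°; offset = 24.9·tan 22.10° = 10.111 m.
Layer 2: sin θ = 1030·sin 22.1°/625 = 0.6200, θ = 38.32°; offset = 3.5·tan 38.32° = 2.766 m.
Total horizontal offset = 12.877 m.

12.9 m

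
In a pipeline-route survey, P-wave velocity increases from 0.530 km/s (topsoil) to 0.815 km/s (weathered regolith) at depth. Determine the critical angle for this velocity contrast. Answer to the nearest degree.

41°

Critical incidence: sin θ_c = V₁/V₂ = 0.530/0.815 = 0.6503.
θ_c = arcsin 0.6503 = 40.56°.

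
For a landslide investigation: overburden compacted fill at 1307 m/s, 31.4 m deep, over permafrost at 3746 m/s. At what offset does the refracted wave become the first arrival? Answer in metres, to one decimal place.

θ_c = arcsin(1307/3746) = 20.42°, so cos θ_c = 0.9372 and tᵢ = 2h cos θ_c/V₁ = 0.0450 s.
At crossover x/V₁ = x/V₂ + tᵢ ⇒ x = tᵢ/(1/V₁ − 1/V₂) = 0.04503/(7.6511e-04 − 2.6695e-04) = 90.39 m.

90.4 m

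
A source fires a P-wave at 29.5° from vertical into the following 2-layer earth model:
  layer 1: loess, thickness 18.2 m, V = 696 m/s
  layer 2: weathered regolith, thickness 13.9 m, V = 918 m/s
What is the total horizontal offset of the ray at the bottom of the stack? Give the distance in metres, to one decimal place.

p = sin θ₁/V₁ = sin 29.5°/696 = 7.0751e-04 s/m is conserved through the stack.
Layer 1: θ = 29.50°; offset = 18.2·tan 29.50° = 10.297 m.
Layer 2: sin θ = p·918 = 0.6495 → θ = 40.50°; offset = 13.9·tan 40.50° = 11.873 m.
Summing the layer offsets gives 22.170 m.

22.2 m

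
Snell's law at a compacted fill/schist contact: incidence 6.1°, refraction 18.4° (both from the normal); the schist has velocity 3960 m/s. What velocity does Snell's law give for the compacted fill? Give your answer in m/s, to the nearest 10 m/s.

sin 6.1° = 0.1063; sin 18.4° = 0.3156.
V₁ = V₂·(sin θ₁/sin θ₂) = 3960·(0.1063/0.3156) = 1333.14 m/s.

1330 m/s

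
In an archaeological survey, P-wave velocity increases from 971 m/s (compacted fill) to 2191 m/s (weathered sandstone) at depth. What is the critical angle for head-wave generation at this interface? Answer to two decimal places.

Critical incidence: sin θ_c = V₁/V₂ = 971/2191 = 0.4432.
θ_c = arcsin 0.4432 = 26.31°.

26.31°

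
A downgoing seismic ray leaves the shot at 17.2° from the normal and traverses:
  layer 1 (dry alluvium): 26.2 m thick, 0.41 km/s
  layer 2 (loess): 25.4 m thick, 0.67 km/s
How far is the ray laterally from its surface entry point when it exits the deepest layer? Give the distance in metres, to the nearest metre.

p = sin θ₁/V₁ = sin 17.2°/0.41 = 7.2124e-01 s/km is conserved through the stack.
Layer 1: θ = 17.20°; offset = 26.2·tan 17.20° = 8.110 m.
Layer 2: sin θ = p·0.67 = 0.4832 → θ = 28.90°; offset = 25.4·tan 28.90° = 14.020 m.
Summing the layer offsets gives 22.130 m.

22 m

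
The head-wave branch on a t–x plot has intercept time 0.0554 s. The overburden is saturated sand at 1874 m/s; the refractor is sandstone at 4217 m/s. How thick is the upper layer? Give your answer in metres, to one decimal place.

h = tᵢ·V₁·V₂ / (2·√(V₂²−V₁²)).
√(V₂²−V₁²) = √(4217² − 1874²) = 3777.7 m/s.
h = 0.0554 s × 1874 × 4217 / (2 × 3777.7) = 57.95 m.

57.9 m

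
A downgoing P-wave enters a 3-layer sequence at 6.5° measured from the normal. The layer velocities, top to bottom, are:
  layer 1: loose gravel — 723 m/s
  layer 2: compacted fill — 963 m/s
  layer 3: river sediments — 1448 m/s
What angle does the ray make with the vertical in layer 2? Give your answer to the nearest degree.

Snell's law across each interface conserves sin θ / V, so sin θ_2 = V_2·sin θ₁/V₁.
sin θ_2 = 963 × sin 6.5° / 723 = 0.1508.
θ_2 = 8.67° from the vertical.

9°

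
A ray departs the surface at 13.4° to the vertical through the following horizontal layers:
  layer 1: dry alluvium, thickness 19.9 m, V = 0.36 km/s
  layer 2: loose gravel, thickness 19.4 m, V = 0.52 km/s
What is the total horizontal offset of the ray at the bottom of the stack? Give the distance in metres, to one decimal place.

11.6 m

Apply Snell's law at each interface; in layer i the horizontal offset is hᵢ·tan θᵢ.
Layer 1: θ = 13.40°; offset = 19.9·tan 13.40° = 4.741 m.
Layer 2: sin θ = 0.52·sin 13.4°/0.36 = 0.3347, θ = 19.56°; offset = 19.4·tan 19.56° = 6.892 m.
Total horizontal offset = 11.633 m.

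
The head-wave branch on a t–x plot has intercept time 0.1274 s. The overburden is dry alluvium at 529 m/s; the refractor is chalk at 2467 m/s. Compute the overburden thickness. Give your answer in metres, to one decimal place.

h = tᵢ·V₁·V₂ / (2·√(V₂²−V₁²)).
√(V₂²−V₁²) = √(2467² − 529²) = 2409.6 m/s.
h = 0.1274 s × 529 × 2467 / (2 × 2409.6) = 34.50 m.

34.5 m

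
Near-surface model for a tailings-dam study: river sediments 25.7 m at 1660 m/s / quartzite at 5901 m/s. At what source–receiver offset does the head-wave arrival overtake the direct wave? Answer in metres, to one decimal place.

x_cross = 2h·√((V₂+V₁)/(V₂−V₁)).
(V₂+V₁)/(V₂−V₁) = (5901+1660)/(5901−1660) = 1.7828; √ = 1.3352.
x_cross = 2·25.7·1.3352 = 68.63 m.

68.6 m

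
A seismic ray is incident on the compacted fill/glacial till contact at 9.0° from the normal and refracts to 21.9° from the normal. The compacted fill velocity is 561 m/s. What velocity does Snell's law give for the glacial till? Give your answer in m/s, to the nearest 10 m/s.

1340 m/s

sin 9.0° = 0.1564; sin 21.9° = 0.3730.
V₂ = V₁·(sin θ₂/sin θ₁) = 561·(0.3730/0.1564) = 1337.60 m/s.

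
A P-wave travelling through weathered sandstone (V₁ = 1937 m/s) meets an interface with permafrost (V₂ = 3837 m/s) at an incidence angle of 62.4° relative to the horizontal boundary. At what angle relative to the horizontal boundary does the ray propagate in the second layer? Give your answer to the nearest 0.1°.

Convert to the normal: θ₁ = 90° − 62.4° = 27.6°.
sin θ₁/V₁ = sin θ₂/V₂ ⇒ sin θ₂ = 3837·sin 27.6°/1937 = 3837·0.4633/1937 = 0.9177.
θ₂ = arcsin 0.9177 = 66.60° from the normal.
From the interface: 90° − 66.60° = 23.40°.

23.4°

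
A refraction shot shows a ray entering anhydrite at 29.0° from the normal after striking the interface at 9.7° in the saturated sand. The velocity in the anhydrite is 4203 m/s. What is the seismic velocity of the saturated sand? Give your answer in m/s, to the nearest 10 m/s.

sin 9.7° = 0.1685; sin 29.0° = 0.4848.
V₁ = V₂·(sin θ₁/sin θ₂) = 4203·(0.1685/0.4848) = 1460.70 m/s.

1460 m/s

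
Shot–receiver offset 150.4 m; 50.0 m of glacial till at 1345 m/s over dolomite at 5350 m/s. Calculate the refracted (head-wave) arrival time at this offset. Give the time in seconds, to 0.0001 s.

0.1001 s

θ_c = arcsin(V₁/V₂) = arcsin(1345/5350) = 14.56°, cos θ_c = 0.9679.
Intercept time tᵢ = 2h cos θ_c / V₁ = 2·50.0·0.9679/1345 = 0.07196 s.
t = x/V₂ + tᵢ = 150.4/5350 + 0.07196 = 0.10007 s.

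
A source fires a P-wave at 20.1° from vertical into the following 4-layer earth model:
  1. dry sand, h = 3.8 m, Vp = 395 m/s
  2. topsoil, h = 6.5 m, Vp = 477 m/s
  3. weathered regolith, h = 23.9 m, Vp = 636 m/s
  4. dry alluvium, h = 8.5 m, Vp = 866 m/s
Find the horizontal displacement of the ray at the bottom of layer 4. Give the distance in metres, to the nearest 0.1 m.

Ray parameter p = sin 20.1° / 395 m/s = 8.7002e-04 s/m.
Layer 1: θ = 20.10°; offset = 3.8·tan 20.10° = 1.391 m.
Layer 2: sin θ = p·477 = 0.4150 → θ = 24.52°; offset = 6.5·tan 24.52° = 2.965 m.
Layer 3: sin θ = p·636 = 0.5533 → θ = 33.60°; offset = 23.9·tan 33.60° = 15.877 m.
Layer 4: sin θ = p·866 = 0.7534 → θ = 48.89°; offset = 8.5·tan 48.89° = 9.740 m.
Total horizontal offset = 29.972 m.

30.0 m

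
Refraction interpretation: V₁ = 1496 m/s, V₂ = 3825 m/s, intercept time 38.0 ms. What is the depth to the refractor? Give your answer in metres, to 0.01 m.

h = tᵢ·V₁·V₂ / (2·√(V₂²−V₁²)).
√(V₂²−V₁²) = √(3825² − 1496²) = 3520.3 m/s.
h = 0.038 s × 1496 × 3825 / (2 × 3520.3) = 30.88 m.

30.88 m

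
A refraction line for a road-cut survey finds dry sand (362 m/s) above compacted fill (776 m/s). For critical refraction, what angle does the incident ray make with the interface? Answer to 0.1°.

62.2°

At critical incidence the refracted ray runs along the interface (θ₂ = 90°), so sin θ_c = V₁/V₂.
θ_c = arcsin(362/776) = arcsin 0.4665 = 27.81°.
Measured from the interface: 90° − 27.81° = 62.19°.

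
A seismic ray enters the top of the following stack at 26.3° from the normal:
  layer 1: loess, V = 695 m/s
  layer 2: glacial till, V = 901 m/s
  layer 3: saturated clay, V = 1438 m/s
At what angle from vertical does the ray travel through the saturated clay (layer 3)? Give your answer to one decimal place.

66.5°

Ray parameter p = sin 26.3° / 695 = 6.3751e-04 s/m.
sin θ_3 = p·V_3 = 6.3751e-04 × 1438 = 0.9167.
θ_3 = 66.45° from the vertical.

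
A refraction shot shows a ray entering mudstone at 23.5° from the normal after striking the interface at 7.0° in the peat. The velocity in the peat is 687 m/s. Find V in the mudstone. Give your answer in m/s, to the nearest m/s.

Snell's law: sin 7.0°/V₁ = sin 23.5°/V₂.
V₂ = V₁·sin 23.5°/sin 7.0° = 687 × 3.2719 = 2247.82 m/s.

2248 m/s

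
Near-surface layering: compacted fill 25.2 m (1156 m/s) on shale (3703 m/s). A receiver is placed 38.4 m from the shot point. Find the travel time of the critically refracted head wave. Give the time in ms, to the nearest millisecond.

52 ms

θ_c = arcsin(V₁/V₂) = arcsin(1156/3703) = 18.19°, cos θ_c = 0.9500.
Intercept time tᵢ = 2h cos θ_c / V₁ = 2·25.2·0.9500/1156 = 0.04142 s.
t = x/V₂ + tᵢ = 38.4/3703 + 0.04142 = 0.05179 s.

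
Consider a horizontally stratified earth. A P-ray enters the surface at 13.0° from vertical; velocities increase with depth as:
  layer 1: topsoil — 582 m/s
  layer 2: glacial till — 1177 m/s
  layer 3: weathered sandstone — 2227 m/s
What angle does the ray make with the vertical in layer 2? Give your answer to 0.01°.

Ray parameter p = sin 13.0° / 582 = 3.8651e-04 s/m.
sin θ_2 = p·V_2 = 3.8651e-04 × 1177 = 0.4549.
θ_2 = arcsin 0.4549 = 27.06°.

27.06°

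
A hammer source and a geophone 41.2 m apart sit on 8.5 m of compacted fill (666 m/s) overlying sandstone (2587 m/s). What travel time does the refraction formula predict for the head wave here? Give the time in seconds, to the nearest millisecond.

0.041 s

t = x/V₂ + 2h·√(V₂²−V₁²)/(V₁V₂).
√(V₂²−V₁²) = √(2587²−666²) = 2499.8 m/s; delay term = 2·8.5·2499.8/(666·2587) = 0.02467 s.
t = 41.2/2587 + 0.02467 = 0.04059 s.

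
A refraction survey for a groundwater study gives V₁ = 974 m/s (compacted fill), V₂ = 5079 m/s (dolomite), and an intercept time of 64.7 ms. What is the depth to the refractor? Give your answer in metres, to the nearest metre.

32 m

θ_c = arcsin(974/5079) = 11.06°; cos θ_c = 0.9814.
tᵢ = 2h cos θ_c/V₁ ⇒ h = tᵢ·V₁/(2 cos θ_c) = 0.0647·974/(2·0.9814) = 32.10 m.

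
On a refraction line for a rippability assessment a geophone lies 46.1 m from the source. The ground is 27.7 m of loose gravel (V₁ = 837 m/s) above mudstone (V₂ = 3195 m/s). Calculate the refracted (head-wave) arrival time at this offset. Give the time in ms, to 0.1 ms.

78.3 ms

θ_c = arcsin(V₁/V₂) = arcsin(837/3195) = 15.19°, cos θ_c = 0.9651.
Intercept time tᵢ = 2h cos θ_c / V₁ = 2·27.7·0.9651/837 = 0.06388 s.
t = x/V₂ + tᵢ = 46.1/3195 + 0.06388 = 0.07831 s.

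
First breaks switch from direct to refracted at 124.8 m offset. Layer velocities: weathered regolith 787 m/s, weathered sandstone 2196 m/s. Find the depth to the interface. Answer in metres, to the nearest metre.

x_cross = 2h·√((V₂+V₁)/(V₂−V₁)) → h = x_cross / (2·√((V₂+V₁)/(V₂−V₁))).
√((V₂+V₁)/(V₂−V₁)) = √((2196+787)/(2196−787)) = 1.4550.
h = 124.8 / (2·1.4550) = 42.89 m.

43 m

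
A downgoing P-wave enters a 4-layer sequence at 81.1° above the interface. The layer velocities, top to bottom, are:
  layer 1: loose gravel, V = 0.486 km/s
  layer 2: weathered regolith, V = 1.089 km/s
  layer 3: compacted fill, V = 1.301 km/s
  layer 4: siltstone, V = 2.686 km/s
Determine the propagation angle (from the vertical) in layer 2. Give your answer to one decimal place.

From the normal: θ₁ = 90° − 81.1° = 8.9°.
Ray parameter p = sin 8.9° / 0.486 = 3.1833e-01 s/km.
sin θ_2 = p·V_2 = 3.1833e-01 × 1.089 = 0.3467.
θ_2 = arcsin 0.3467 = 20.28°.

20.3°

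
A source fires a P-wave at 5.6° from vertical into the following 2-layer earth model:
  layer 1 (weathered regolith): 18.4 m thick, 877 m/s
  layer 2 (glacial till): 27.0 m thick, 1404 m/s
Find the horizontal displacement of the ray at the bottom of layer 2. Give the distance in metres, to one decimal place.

Apply Snell's law at each interface; in layer i the horizontal offset is hᵢ·tan θᵢ.
Layer 1: θ = 5.60°; offset = 18.4·tan 5.60° = 1.804 m.
Layer 2: sin θ = 1404·sin 5.6°/877 = 0.1562, θ = 8.99°; offset = 27.0·tan 8.99° = 4.270 m.
Total horizontal offset = 6.075 m.

6.1 m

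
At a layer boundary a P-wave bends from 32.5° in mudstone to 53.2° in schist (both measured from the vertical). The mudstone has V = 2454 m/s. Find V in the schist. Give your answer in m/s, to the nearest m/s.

3657 m/s

Snell's law: sin 32.5°/V₁ = sin 53.2°/V₂.
V₂ = V₁·sin 53.2°/sin 32.5° = 2454 × 1.4903 = 3657.17 m/s.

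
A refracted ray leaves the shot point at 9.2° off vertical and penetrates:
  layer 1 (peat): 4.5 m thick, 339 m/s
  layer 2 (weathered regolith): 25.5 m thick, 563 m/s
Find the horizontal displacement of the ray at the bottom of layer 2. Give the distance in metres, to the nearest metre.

Ray parameter p = sin 9.2° / 339 m/s = 4.7163e-04 s/m.
Layer 1: θ = 9.20°; offset = 4.5·tan 9.20° = 0.729 m.
Layer 2: sin θ = p·563 = 0.2655 → θ = 15.40°; offset = 25.5·tan 15.40° = 7.023 m.
Total horizontal offset = 7.752 m.

8 m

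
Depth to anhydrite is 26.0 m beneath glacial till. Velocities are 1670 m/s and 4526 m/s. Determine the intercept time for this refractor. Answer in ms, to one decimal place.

tᵢ = 2h·√(V₂²−V₁²)/(V₁V₂).
√(V₂²−V₁²) = √(4526²−1670²) = 4206.6 m/s.
tᵢ = 2·26.0·4206.6/(1670·4526) = 0.02894 s.

28.9 ms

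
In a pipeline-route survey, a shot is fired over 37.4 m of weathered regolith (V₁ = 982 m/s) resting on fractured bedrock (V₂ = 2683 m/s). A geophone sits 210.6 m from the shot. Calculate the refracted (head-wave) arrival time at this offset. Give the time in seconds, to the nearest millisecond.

t = x/V₂ + 2h·√(V₂²−V₁²)/(V₁V₂).
√(V₂²−V₁²) = √(2683²−982²) = 2496.8 m/s; delay term = 2·37.4·2496.8/(982·2683) = 0.07089 s.
t = 210.6/2683 + 0.07089 = 0.14938 s.

0.149 s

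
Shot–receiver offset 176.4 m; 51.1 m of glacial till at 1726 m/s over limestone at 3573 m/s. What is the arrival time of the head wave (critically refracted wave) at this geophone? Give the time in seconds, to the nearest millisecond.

θ_c = arcsin(V₁/V₂) = arcsin(1726/3573) = 28.89°, cos θ_c = 0.8756.
Intercept time tᵢ = 2h cos θ_c / V₁ = 2·51.1·0.8756/1726 = 0.05185 s.
t = x/V₂ + tᵢ = 176.4/3573 + 0.05185 = 0.10122 s.

0.101 s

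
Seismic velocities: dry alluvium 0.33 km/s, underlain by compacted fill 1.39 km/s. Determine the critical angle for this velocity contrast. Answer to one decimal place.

At critical incidence the refracted ray runs along the interface (θ₂ = 90°), so sin θ_c = V₁/V₂.
θ_c = arcsin(0.33/1.39) = arcsin 0.2374 = 13.73°.

13.7°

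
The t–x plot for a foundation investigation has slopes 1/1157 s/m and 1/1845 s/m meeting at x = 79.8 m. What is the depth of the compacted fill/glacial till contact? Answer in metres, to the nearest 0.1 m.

19.1 m

h = (x_cross/2)·√((V₂−V₁)/(V₂+V₁)).
(V₂−V₁)/(V₂+V₁) = (1845−1157)/(1845+1157) = 0.2292; √ = 0.4787.
h = (79.8/2)·0.4787 = 19.10 m.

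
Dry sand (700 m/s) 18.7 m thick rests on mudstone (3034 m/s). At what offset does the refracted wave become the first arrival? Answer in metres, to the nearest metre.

47 m

θ_c = arcsin(700/3034) = 13.34°, so cos θ_c = 0.9730 and tᵢ = 2h cos θ_c/V₁ = 0.0520 s.
At crossover x/V₁ = x/V₂ + tᵢ ⇒ x = tᵢ/(1/V₁ − 1/V₂) = 0.05199/(1.4286e-03 − 3.2960e-04) = 47.31 m.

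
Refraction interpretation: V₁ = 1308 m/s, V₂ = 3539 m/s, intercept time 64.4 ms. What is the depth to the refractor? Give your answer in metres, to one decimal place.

θ_c = arcsin(1308/3539) = 21.69°; cos θ_c = 0.9292.
tᵢ = 2h cos θ_c/V₁ ⇒ h = tᵢ·V₁/(2 cos θ_c) = 0.0644·1308/(2·0.9292) = 45.33 m.

45.3 m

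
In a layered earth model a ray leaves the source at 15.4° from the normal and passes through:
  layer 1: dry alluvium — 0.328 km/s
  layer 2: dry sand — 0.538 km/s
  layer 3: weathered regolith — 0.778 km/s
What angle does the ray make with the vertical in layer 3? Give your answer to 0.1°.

39.0°

Ray parameter p = sin 15.4° / 0.328 = 8.0962e-01 s/km.
sin θ_3 = p·V_3 = 8.0962e-01 × 0.778 = 0.6299.
θ_3 = 39.04° from the vertical.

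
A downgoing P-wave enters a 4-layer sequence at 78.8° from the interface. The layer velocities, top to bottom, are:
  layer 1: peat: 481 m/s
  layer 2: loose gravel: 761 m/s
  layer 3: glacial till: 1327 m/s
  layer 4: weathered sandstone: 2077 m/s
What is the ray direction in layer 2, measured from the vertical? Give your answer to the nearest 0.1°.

17.9°

From the normal: θ₁ = 90° − 78.8° = 11.2°.
Ray parameter p = sin 11.2° / 481 = 4.0381e-04 s/m.
sin θ_2 = p·V_2 = 4.0381e-04 × 761 = 0.3073.
θ_2 = 17.90° from the vertical.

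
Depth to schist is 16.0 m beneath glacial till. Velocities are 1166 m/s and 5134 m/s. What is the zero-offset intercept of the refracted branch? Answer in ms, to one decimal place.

26.7 ms

θ_c = arcsin(V₁/V₂) = arcsin(1166/5134) = 13.13°; cos θ_c = 0.9739.
tᵢ = 2h·cos θ_c / V₁ = 2·16.0·0.9739 / 1166 = 0.02673 s.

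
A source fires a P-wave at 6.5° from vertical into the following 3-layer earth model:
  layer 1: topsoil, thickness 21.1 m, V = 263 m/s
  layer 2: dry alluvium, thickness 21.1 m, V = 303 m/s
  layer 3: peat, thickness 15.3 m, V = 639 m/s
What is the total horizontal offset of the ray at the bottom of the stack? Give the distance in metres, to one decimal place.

9.6 m

Apply Snell's law at each interface; in layer i the horizontal offset is hᵢ·tan θᵢ.
Layer 1: θ = 6.50°; offset = 21.1·tan 6.50° = 2.404 m.
Layer 2: sin θ = 303·sin 6.5°/263 = 0.1304, θ = 7.49°; offset = 21.1·tan 7.49° = 2.776 m.
Layer 3: sin θ = 639·sin 6.5°/263 = 0.2750, θ = 15.96°; offset = 15.3·tan 15.96° = 4.377 m.
Σ offsets = 9.557 m.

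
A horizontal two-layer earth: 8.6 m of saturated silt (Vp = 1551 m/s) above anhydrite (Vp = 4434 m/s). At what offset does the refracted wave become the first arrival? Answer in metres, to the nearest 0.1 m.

24.8 m

θ_c = arcsin(1551/4434) = 20.47°, so cos θ_c = 0.9368 and tᵢ = 2h cos θ_c/V₁ = 0.0104 s.
At crossover x/V₁ = x/V₂ + tᵢ ⇒ x = tᵢ/(1/V₁ − 1/V₂) = 0.01039/(6.4475e-04 − 2.2553e-04) = 24.78 m.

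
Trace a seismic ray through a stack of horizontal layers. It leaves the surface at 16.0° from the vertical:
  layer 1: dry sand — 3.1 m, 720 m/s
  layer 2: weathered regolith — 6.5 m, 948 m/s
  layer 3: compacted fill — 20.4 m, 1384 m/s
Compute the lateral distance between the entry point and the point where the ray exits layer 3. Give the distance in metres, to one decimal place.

16.2 m

Apply Snell's law at each interface; in layer i the horizontal offset is hᵢ·tan θᵢ.
Layer 1: θ = 16.00°; offset = 3.1·tan 16.00° = 0.889 m.
Layer 2: sin θ = 948·sin 16.0°/720 = 0.3629, θ = 21.28°; offset = 6.5·tan 21.28° = 2.532 m.
Layer 3: sin θ = 1384·sin 16.0°/720 = 0.5298, θ = 31.99°; offset = 20.4·tan 31.99° = 12.745 m.
Total horizontal offset = 16.165 m.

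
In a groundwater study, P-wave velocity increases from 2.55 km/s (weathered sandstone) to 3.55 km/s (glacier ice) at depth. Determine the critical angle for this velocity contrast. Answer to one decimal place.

45.9°

Critical incidence: sin θ_c = V₁/V₂ = 2.55/3.55 = 0.7183.
θ_c = arcsin 0.7183 = 45.92°.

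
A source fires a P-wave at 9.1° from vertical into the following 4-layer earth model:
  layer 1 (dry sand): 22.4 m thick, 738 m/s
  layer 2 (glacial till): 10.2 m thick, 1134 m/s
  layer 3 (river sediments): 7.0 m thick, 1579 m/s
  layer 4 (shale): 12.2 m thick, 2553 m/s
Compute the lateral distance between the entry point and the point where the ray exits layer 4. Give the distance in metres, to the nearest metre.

17 m

Ray parameter p = sin 9.1° / 738 m/s = 2.1431e-04 s/m.
Layer 1: θ = 9.10°; offset = 22.4·tan 9.10° = 3.588 m.
Layer 2: sin θ = p·1134 = 0.2430 → θ = 14.07°; offset = 10.2·tan 14.07° = 2.555 m.
Layer 3: sin θ = p·1579 = 0.3384 → θ = 19.78°; offset = 7.0·tan 19.78° = 2.517 m.
Layer 4: sin θ = p·2553 = 0.5471 → θ = 33.17°; offset = 12.2·tan 33.17° = 7.974 m.
Total horizontal offset = 16.635 m.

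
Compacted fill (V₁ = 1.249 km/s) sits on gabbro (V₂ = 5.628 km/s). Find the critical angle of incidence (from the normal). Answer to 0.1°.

Critical incidence: sin θ_c = V₁/V₂ = 1.249/5.628 = 0.2219.
θ_c = arcsin 0.2219 = 12.82°.

12.8°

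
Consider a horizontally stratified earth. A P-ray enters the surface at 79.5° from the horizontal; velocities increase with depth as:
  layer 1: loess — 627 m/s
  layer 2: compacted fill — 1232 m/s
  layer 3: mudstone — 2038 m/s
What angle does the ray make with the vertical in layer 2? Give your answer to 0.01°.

20.98°

From the normal: θ₁ = 90° − 79.5° = 10.5°.
Snell's law across each interface conserves sin θ / V, so sin θ_2 = V_2·sin θ₁/V₁.
sin θ_2 = 1232 × sin 10.5° / 627 = 0.3581.
θ_2 = 20.98° from the vertical.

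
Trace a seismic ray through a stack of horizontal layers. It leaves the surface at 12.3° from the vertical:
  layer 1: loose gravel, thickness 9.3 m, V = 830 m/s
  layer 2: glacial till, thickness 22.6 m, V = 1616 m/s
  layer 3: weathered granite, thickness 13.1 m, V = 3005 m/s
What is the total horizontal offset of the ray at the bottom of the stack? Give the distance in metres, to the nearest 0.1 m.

Ray parameter p = sin 12.3° / 830 m/s = 2.5666e-04 s/m.
Layer 1: θ = 12.30°; offset = 9.3·tan 12.30° = 2.028 m.
Layer 2: sin θ = p·1616 = 0.4148 → θ = 24.50°; offset = 22.6·tan 24.50° = 10.302 m.
Layer 3: sin θ = p·3005 = 0.7713 → θ = 50.47°; offset = 13.1·tan 50.47° = 15.874 m.
Σ offsets = 28.203 m.

28.2 m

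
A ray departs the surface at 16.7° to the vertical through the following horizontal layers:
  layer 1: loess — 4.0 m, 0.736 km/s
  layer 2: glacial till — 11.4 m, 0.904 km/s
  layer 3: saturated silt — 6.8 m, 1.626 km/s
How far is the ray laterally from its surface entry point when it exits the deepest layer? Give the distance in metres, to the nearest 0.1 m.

Apply Snell's law at each interface; in layer i the horizontal offset is hᵢ·tan θᵢ.
Layer 1: θ = 16.70°; offset = 4.0·tan 16.70° = 1.200 m.
Layer 2: sin θ = 0.904·sin 16.7°/0.736 = 0.3530, θ = 20.67°; offset = 11.4·tan 20.67° = 4.300 m.
Layer 3: sin θ = 1.626·sin 16.7°/0.736 = 0.6348, θ = 39.41°; offset = 6.8·tan 39.41° = 5.587 m.
Σ offsets = 11.088 m.

11.1 m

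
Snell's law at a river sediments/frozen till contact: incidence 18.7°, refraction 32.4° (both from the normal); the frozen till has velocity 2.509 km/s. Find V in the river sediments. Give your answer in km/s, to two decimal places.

1.50 km/s

Snell's law: sin 18.7°/V₁ = sin 32.4°/V₂.
V₁ = V₂·sin 18.7°/sin 32.4° = 2.509 × 0.5984 = 1.50 km/s.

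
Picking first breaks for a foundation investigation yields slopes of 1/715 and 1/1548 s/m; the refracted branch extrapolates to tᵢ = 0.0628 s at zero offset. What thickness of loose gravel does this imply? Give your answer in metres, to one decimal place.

25.3 m

θ_c = arcsin(715/1548) = 27.51°; cos θ_c = 0.8869.
tᵢ = 2h cos θ_c/V₁ ⇒ h = tᵢ·V₁/(2 cos θ_c) = 0.0628·715/(2·0.8869) = 25.31 m.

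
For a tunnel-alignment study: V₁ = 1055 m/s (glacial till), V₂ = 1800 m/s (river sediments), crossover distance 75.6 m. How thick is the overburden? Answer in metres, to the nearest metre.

x_cross = 2h·√((V₂+V₁)/(V₂−V₁)) → h = x_cross / (2·√((V₂+V₁)/(V₂−V₁))).
√((V₂+V₁)/(V₂−V₁)) = √((1800+1055)/(1800−1055)) = 1.9576.
h = 75.6 / (2·1.9576) = 19.31 m.

19 m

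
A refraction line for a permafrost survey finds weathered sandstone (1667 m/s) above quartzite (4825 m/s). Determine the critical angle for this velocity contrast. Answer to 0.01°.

20.21°

Critical incidence: sin θ_c = V₁/V₂ = 1667/4825 = 0.3455.
θ_c = arcsin 0.3455 = 20.21°.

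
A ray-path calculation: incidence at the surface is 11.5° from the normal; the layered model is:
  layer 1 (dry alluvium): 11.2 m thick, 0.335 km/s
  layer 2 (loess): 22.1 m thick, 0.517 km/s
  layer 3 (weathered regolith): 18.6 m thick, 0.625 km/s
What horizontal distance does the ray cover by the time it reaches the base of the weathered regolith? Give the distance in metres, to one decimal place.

Apply Snell's law at each interface; in layer i the horizontal offset is hᵢ·tan θᵢ.
Layer 1: θ = 11.50°; offset = 11.2·tan 11.50° = 2.279 m.
Layer 2: sin θ = 0.517·sin 11.5°/0.335 = 0.3077, θ = 17.92°; offset = 22.1·tan 17.92° = 7.146 m.
Layer 3: sin θ = 0.625·sin 11.5°/0.335 = 0.3720, θ = 21.84°; offset = 18.6·tan 21.84° = 7.453 m.
Total horizontal offset = 16.878 m.

16.9 m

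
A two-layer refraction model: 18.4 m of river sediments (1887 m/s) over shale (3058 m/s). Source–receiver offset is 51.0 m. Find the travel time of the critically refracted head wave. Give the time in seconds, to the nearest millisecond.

t = x/V₂ + 2h·√(V₂²−V₁²)/(V₁V₂).
√(V₂²−V₁²) = √(3058²−1887²) = 2406.4 m/s; delay term = 2·18.4·2406.4/(1887·3058) = 0.01535 s.
t = 51.0/3058 + 0.01535 = 0.03202 s.

0.032 s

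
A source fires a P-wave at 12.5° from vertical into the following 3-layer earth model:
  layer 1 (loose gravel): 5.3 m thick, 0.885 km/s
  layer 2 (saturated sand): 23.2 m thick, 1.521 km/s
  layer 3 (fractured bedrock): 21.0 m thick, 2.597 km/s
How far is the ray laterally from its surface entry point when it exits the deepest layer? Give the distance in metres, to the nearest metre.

28 m

Ray parameter p = sin 12.5° / 0.885 km/s = 2.4456e-01 s/km.
Layer 1: θ = 12.50°; offset = 5.3·tan 12.50° = 1.175 m.
Layer 2: sin θ = p·1.521 = 0.3720 → θ = 21.84°; offset = 23.2·tan 21.84° = 9.297 m.
Layer 3: sin θ = p·2.597 = 0.6351 → θ = 39.43°; offset = 21.0·tan 39.43° = 17.268 m.
Σ offsets = 27.740 m.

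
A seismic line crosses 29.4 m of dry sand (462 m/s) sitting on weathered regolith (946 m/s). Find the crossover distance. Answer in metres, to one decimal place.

x_cross = 2h·√((V₂+V₁)/(V₂−V₁)).
(V₂+V₁)/(V₂−V₁) = (946+462)/(946−462) = 2.9091; √ = 1.7056.
x_cross = 2·29.4·1.7056 = 100.29 m.

100.3 m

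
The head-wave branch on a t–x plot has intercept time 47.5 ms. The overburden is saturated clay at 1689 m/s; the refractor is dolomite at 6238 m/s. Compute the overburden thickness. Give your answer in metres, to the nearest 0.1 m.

h = tᵢ·V₁·V₂ / (2·√(V₂²−V₁²)).
√(V₂²−V₁²) = √(6238² − 1689²) = 6005.0 m/s.
h = 0.0475 s × 1689 × 6238 / (2 × 6005.0) = 41.67 m.

41.7 m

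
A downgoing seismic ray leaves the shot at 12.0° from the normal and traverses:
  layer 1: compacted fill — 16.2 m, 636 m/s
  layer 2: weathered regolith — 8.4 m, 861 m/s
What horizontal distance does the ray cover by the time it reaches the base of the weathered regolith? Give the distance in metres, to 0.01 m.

5.91 m

p = sin θ₁/V₁ = sin 12.0°/636 = 3.2691e-04 s/m is conserved through the stack.
Layer 1: θ = 12.00°; offset = 16.2·tan 12.00° = 3.4434 m.
Layer 2: sin θ = p·861 = 0.2815 → θ = 16.35°; offset = 8.4·tan 16.35° = 2.4639 m.
Summing the layer offsets gives 5.9073 m.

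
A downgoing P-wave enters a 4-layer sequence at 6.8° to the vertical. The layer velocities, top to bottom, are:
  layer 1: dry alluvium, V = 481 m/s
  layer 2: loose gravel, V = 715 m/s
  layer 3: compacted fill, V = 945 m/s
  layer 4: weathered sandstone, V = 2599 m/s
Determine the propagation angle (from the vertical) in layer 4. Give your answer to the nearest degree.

40°

Snell's law across each interface conserves sin θ / V, so sin θ_4 = V_4·sin θ₁/V₁.
sin θ_4 = 2599 × sin 6.8° / 481 = 0.6398.
θ_4 = 39.78° from the vertical.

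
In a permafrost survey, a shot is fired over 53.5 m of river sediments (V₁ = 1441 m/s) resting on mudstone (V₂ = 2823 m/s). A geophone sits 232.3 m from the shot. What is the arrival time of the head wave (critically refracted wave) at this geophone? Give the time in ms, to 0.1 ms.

146.1 ms

t = x/V₂ + 2h·√(V₂²−V₁²)/(V₁V₂).
√(V₂²−V₁²) = √(2823²−1441²) = 2427.5 m/s; delay term = 2·53.5·2427.5/(1441·2823) = 0.06385 s.
t = 232.3/2823 + 0.06385 = 0.14614 s.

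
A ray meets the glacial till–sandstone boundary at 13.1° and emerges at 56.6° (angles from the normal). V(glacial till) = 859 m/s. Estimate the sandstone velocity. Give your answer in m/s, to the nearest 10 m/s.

3160 m/s

sin 13.1° = 0.2267; sin 56.6° = 0.8348.
V₂ = V₁·(sin θ₂/sin θ₁) = 859·(0.8348/0.2267) = 3164.04 m/s.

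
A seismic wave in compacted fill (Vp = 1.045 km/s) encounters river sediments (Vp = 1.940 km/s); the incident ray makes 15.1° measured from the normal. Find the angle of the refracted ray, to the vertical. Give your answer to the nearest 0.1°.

28.9°

Snell's law: sin θ₂ = (V₂/V₁)·sin θ₁ = (1.940/1.045)·sin 15.1° = 0.4836.
θ₂ = sin⁻¹(0.4836) = 28.92° (from vertical).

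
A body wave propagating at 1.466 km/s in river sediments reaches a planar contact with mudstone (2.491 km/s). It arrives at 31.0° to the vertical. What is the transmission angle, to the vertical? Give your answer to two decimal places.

sin θ₁/V₁ = sin θ₂/V₂ ⇒ sin θ₂ = 2.491·sin 31.0°/1.466 = 2.491·0.5150/1.466 = 0.8751.
θ₂ = sin⁻¹(0.8751) = 61.06° (from vertical).

61.06°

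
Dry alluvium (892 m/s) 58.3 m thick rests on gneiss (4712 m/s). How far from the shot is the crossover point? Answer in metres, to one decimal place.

θ_c = arcsin(892/4712) = 10.91°, so cos θ_c = 0.9819 and tᵢ = 2h cos θ_c/V₁ = 0.1284 s.
At crossover x/V₁ = x/V₂ + tᵢ ⇒ x = tᵢ/(1/V₁ − 1/V₂) = 0.12835/(1.1211e-03 − 2.1222e-04) = 141.23 m.

141.2 m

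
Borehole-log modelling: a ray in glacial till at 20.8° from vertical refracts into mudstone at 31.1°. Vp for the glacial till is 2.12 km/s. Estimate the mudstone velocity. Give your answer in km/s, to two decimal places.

sin 20.8° = 0.3551; sin 31.1° = 0.5165.
V₂ = V₁·(sin θ₂/sin θ₁) = 2.12·(0.5165/0.3551) = 3.08 km/s.

3.08 km/s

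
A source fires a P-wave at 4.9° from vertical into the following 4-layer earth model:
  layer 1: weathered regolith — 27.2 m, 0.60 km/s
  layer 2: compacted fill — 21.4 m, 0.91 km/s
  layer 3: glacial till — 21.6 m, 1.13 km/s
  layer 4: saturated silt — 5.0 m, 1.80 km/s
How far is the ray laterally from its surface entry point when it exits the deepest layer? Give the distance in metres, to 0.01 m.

9.97 m

Ray parameter p = sin 4.9° / 0.60 km/s = 1.4236e-01 s/km.
Layer 1: θ = 4.90°; offset = 27.2·tan 4.90° = 2.3319 m.
Layer 2: sin θ = p·0.91 = 0.1295 → θ = 7.44°; offset = 21.4·tan 7.44° = 2.7959 m.
Layer 3: sin θ = p·1.13 = 0.1609 → θ = 9.26°; offset = 21.6·tan 9.26° = 3.5206 m.
Layer 4: sin θ = p·1.80 = 0.2563 → θ = 14.85°; offset = 5.0·tan 14.85° = 1.3255 m.
Summing the layer offsets gives 9.9739 m.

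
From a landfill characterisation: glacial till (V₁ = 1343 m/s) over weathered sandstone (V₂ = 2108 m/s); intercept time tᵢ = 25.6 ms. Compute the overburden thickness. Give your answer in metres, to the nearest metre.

22 m

θ_c = arcsin(1343/2108) = 39.58°; cos θ_c = 0.7708.
tᵢ = 2h cos θ_c/V₁ ⇒ h = tᵢ·V₁/(2 cos θ_c) = 0.0256·1343/(2·0.7708) = 22.30 m.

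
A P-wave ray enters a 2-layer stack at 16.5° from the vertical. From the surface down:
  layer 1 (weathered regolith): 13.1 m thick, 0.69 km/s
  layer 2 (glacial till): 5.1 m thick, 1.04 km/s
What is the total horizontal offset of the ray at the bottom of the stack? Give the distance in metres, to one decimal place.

6.3 m

Apply Snell's law at each interface; in layer i the horizontal offset is hᵢ·tan θᵢ.
Layer 1: θ = 16.50°; offset = 13.1·tan 16.50° = 3.880 m.
Layer 2: sin θ = 1.04·sin 16.5°/0.69 = 0.4281, θ = 25.35°; offset = 5.1·tan 25.35° = 2.416 m.
Summing the layer offsets gives 6.296 m.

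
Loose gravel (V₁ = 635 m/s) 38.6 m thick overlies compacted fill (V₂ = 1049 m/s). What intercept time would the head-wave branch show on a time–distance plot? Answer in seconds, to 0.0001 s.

0.0968 s

θ_c = arcsin(V₁/V₂) = arcsin(635/1049) = 37.25°; cos θ_c = 0.7960.
tᵢ = 2h·cos θ_c / V₁ = 2·38.6·0.7960 / 635 = 0.09677 s.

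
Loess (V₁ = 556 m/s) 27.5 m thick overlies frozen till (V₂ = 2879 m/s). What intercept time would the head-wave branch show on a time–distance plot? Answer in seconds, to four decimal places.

0.0971 s

θ_c = arcsin(V₁/V₂) = arcsin(556/2879) = 11.14°; cos θ_c = 0.9812.
tᵢ = 2h·cos θ_c / V₁ = 2·27.5·0.9812 / 556 = 0.09706 s.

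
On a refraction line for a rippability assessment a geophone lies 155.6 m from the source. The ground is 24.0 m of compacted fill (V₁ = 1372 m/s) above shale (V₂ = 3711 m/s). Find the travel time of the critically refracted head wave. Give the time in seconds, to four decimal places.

θ_c = arcsin(V₁/V₂) = arcsin(1372/3711) = 21.70°, cos θ_c = 0.9291.
Intercept time tᵢ = 2h cos θ_c / V₁ = 2·24.0·0.9291/1372 = 0.03251 s.
t = x/V₂ + tᵢ = 155.6/3711 + 0.03251 = 0.07444 s.

0.0744 s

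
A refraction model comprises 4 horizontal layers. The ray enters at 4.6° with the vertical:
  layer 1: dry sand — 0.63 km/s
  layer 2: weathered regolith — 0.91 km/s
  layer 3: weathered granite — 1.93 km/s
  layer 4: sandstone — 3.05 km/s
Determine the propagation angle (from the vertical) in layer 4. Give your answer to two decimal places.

22.85°

Ray parameter p = sin 4.6° / 0.63 = 1.2730e-01 s/km.
sin θ_4 = p·V_4 = 1.2730e-01 × 3.05 = 0.3883.
θ_4 = arcsin 0.3883 = 22.85°.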